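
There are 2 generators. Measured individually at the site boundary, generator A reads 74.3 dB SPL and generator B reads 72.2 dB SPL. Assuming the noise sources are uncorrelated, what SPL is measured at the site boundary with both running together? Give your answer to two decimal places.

76.39 dB SPL

Uncorrelated sources add in intensity (power), not in dB.
L_total = 10·log₁₀(10^(74.3/10) + 10^(72.2/10)) = 10·log₁₀(43510000) = 76.39 dB SPL.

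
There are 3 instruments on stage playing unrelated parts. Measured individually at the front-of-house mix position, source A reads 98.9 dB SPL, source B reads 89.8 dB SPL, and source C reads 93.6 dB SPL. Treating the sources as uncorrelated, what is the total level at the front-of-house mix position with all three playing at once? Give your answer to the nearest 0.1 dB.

Incoherent sources sum as intensities:
L_total = 10·log₁₀(10^(98.9/10) + 10^(89.8/10) + 10^(93.6/10)) = 10·log₁₀(11008000000) = 100.4 dB SPL.

100.4 dB SPL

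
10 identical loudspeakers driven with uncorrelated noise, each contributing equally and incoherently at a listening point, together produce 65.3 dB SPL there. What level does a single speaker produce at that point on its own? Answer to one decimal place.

10 equal incoherent sources add 10·log₁₀(10) = 10.00 dB over one source.
L_one = 65.3 − 10.00 = 55.3 dB SPL.

55.3 dB SPL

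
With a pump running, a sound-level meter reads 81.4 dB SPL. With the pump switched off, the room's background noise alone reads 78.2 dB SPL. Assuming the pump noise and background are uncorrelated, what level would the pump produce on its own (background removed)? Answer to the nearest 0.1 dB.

78.6 dB SPL

Background correction is a power subtraction:
L_src = 10·log₁₀(10^(81.4/10) − 10^(78.2/10)) = 10·log₁₀(71970000) = 78.6 dB SPL.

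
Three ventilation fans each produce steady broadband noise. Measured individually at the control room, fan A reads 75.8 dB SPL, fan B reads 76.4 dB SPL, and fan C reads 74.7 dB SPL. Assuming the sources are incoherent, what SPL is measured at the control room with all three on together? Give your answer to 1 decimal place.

Incoherent sources sum as intensities:
L_total = 10·log₁₀(10^(75.8/10) + 10^(76.4/10) + 10^(74.7/10)) = 10·log₁₀(111200000) = 80.5 dB SPL.

80.5 dB SPL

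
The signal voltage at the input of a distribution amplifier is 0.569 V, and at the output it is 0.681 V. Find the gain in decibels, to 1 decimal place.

Voltage ratio → dB uses the 20·log₁₀ form:
20·log₁₀(0.681/0.569) = 20·log₁₀(1.197) = 1.6 dB.

1.6 dB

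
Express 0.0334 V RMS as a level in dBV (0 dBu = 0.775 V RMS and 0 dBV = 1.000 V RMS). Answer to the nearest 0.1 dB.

dBV = 20·log₁₀(V / 1.000 V).
20·log₁₀(0.0334/1.000) = -29.5 dBV.

-29.5 dBV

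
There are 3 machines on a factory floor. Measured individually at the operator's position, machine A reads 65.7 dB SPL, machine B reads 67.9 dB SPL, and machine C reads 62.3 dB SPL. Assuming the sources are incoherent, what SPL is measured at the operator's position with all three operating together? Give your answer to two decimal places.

70.64 dB SPL

Uncorrelated sources add in intensity (power), not in dB.
L_total = 10·log₁₀(10^(65.7/10) + 10^(67.9/10) + 10^(62.3/10)) = 10·log₁₀(11580000) = 70.64 dB SPL.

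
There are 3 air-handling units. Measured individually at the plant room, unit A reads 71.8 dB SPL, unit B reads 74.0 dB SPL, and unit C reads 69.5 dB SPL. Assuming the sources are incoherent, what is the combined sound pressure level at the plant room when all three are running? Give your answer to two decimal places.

76.92 dB SPL

Add the sources as powers (linear), then convert back to dB:
L_total = 10·log₁₀(10^(71.8/10) + 10^(74.0/10) + 10^(69.5/10)) = 10·log₁₀(49170000) = 76.92 dB SPL.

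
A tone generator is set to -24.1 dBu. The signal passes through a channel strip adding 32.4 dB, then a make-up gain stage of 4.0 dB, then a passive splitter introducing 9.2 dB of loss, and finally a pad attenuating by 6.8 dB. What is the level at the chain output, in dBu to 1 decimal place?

-3.7 dBu

Cascaded gains and losses add directly in dB.
-24.1 + 32.4 + 4.0 − 9.2 − 6.8 = -3.7 dBu.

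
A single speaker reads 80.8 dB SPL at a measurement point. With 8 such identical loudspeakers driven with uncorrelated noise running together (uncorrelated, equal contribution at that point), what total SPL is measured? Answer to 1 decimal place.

8 equal incoherent sources raise the level by 10·log₁₀(8) = 9.03 dB.
L_total = 80.8 + 9.03 = 89.8 dB SPL.

89.8 dB SPL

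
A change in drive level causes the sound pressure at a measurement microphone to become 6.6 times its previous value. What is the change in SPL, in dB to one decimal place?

SPL change from a pressure ratio uses the 20·log₁₀ form:
20·log₁₀(6.6) = 16.4 dB.

16.4 dB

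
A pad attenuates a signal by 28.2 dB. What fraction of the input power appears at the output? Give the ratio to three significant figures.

Power ratio = 10^(dB/10).
10^(-28.2/10) = 10^(-2.820) = 0.00151.

0.00151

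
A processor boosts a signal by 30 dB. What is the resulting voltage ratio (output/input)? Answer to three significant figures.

Voltage ratio = 10^(dB/20).
10^(30/20) = 10^(1.500) = 31.6.

31.6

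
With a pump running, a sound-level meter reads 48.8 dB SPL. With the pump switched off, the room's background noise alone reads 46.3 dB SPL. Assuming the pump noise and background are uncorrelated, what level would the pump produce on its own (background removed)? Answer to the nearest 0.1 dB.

Subtract intensities: L_src = 10·log₁₀(10^(L_total/10) − 10^(L_bg/10)).
L_src = 10·log₁₀(10^(48.8/10) − 10^(46.3/10)) = 10·log₁₀(33200) = 45.2 dB SPL.

45.2 dB SPL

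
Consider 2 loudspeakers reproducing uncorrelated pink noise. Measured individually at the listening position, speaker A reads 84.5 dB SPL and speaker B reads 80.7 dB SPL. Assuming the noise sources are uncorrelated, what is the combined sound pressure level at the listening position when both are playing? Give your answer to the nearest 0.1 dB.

86.0 dB SPL

Add the sources as powers (linear), then convert back to dB:
L_total = 10·log₁₀(10^(84.5/10) + 10^(80.7/10)) = 10·log₁₀(399300000) = 86.0 dB SPL.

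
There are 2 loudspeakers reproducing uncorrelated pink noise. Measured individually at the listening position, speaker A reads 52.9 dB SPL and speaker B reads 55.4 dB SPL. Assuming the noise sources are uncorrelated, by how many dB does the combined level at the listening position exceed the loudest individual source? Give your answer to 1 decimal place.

Incoherent sources sum as intensities:
L_total = 10·log₁₀(10^(52.9/10) + 10^(55.4/10)) = 57.34 dB SPL.
Excess over the loudest (55.4 dB): 57.34 − 55.4 = 1.9 dB.

1.9 dB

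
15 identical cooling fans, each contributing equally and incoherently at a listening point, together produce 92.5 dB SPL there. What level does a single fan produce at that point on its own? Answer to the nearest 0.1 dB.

80.7 dB SPL

15 equal incoherent sources add 10·log₁₀(15) = 11.76 dB over one source.
L_one = 92.5 − 11.76 = 80.7 dB SPL.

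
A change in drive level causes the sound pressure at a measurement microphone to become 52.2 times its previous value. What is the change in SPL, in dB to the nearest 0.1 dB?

34.4 dB

Sound pressure is an amplitude quantity: ΔL = 20·log₁₀(p₂/p₁).
20·log₁₀(52.2) = 34.4 dB.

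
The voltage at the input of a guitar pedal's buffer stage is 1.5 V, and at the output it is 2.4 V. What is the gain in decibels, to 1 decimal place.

For a voltage ratio, dB = 20·log₁₀(V₂/V₁).
20·log₁₀(2.4/1.5) = 20·log₁₀(1.600) = 4.1 dB.

4.1 dB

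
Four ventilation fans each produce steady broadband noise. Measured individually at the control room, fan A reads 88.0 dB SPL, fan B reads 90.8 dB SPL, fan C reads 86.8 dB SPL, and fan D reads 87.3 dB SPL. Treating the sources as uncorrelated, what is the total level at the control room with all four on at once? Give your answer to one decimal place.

Uncorrelated sources add in intensity (power), not in dB.
L_total = 10·log₁₀(10^(88.0/10) + 10^(90.8/10) + 10^(86.8/10) + 10^(87.3/10)) = 10·log₁₀(2849000000) = 94.5 dB SPL.

94.5 dB SPL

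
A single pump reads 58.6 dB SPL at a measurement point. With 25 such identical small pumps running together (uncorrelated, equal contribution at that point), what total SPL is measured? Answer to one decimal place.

25 equal incoherent sources raise the level by 10·log₁₀(25) = 13.98 dB.
L_total = 58.6 + 13.98 = 72.6 dB SPL.

72.6 dB SPL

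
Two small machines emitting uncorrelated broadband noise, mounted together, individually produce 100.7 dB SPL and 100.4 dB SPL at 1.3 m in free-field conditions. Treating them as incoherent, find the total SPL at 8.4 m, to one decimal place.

87.4 dB SPL

Combined at 1.3 m: 10·log₁₀(10^(100.7/10)+10^(100.4/10)) = 103.56 dB SPL.
Then apply −20·log₁₀(8.4/1.3) = -16.21 dB → 87.4 dB SPL.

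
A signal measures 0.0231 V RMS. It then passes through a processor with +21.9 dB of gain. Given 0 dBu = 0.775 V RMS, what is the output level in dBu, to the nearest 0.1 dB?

Input level: 20·log₁₀(0.0231/0.775) = -30.51 dBu.
Output: -30.51 + 21.9 = -8.6 dBu.

-8.6 dBu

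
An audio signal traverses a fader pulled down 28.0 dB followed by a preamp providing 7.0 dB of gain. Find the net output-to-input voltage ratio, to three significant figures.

0.0891

Net gain = (−28.0) + 7.0 = -21.0 dB.
Voltage ratio = 10^(-21.0/20) = 0.0891.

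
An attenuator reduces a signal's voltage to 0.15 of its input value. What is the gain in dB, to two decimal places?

Voltage ratio → dB uses the 20·log₁₀ form:
20·log₁₀(0.15) = -16.48 dB.

-16.48 dB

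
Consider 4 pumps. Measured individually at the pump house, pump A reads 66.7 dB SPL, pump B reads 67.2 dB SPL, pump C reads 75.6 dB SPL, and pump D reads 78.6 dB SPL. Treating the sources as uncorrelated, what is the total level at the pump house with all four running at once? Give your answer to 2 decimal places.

80.74 dB SPL

Uncorrelated sources add in intensity (power), not in dB.
L_total = 10·log₁₀(10^(66.7/10) + 10^(67.2/10) + 10^(75.6/10) + 10^(78.6/10)) = 10·log₁₀(118700000) = 80.74 dB SPL.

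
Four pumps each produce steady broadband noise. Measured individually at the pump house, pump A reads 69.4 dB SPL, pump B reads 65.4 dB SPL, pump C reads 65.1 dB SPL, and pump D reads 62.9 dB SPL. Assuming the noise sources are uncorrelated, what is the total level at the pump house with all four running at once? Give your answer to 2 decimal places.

72.40 dB SPL

Add the sources as powers (linear), then convert back to dB:
L_total = 10·log₁₀(10^(69.4/10) + 10^(65.4/10) + 10^(65.1/10) + 10^(62.9/10)) = 10·log₁₀(17360000) = 72.40 dB SPL.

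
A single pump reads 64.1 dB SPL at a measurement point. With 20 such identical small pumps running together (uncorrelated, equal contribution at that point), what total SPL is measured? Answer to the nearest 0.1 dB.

77.1 dB SPL

20 equal incoherent sources raise the level by 10·log₁₀(20) = 13.01 dB.
L_total = 64.1 + 13.01 = 77.1 dB SPL.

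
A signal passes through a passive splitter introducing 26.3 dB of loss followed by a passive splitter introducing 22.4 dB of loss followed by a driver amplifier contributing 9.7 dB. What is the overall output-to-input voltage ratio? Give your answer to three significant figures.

Net gain = (−26.3) + (−22.4) + 9.7 = -39.0 dB.
Voltage ratio = 10^(-39.0/20) = 0.0112.

0.0112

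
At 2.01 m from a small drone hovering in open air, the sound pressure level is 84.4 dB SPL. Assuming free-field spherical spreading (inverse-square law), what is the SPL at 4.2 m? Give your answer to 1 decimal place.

For a point source in a free field, ΔL = −20·log₁₀(d₂/d₁).
ΔL = −20·log₁₀(4.2/2.01) = -6.40 dB, so L₂ = 84.4 + (-6.40) = 78.0 dB SPL.

78.0 dB SPL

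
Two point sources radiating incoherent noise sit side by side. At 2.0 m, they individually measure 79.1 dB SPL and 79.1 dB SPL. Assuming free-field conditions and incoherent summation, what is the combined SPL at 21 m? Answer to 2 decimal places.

Combined at 2.0 m: 10·log₁₀(10^(79.1/10)+10^(79.1/10)) = 82.110 dB SPL.
Then apply −20·log₁₀(21/2.0) = -20.424 dB → 61.69 dB SPL.

61.69 dB SPL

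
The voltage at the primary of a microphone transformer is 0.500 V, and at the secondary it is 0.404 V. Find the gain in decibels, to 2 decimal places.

Voltage ratio → dB uses the 20·log₁₀ form:
20·log₁₀(0.404/0.500) = 20·log₁₀(0.8080) = -1.85 dB.

-1.85 dB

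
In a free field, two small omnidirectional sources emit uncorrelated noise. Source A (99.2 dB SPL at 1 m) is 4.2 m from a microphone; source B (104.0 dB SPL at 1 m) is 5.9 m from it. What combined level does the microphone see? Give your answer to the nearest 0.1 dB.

At the listener: L_A = 99.2 − 20·log₁₀(4.2) = 86.74 dB; L_B = 104.0 − 20·log₁₀(5.9) = 88.58 dB.
Combined: 10·log₁₀(10^(86.74/10)+10^(88.58/10)) = 90.8 dB SPL.

90.8 dB SPL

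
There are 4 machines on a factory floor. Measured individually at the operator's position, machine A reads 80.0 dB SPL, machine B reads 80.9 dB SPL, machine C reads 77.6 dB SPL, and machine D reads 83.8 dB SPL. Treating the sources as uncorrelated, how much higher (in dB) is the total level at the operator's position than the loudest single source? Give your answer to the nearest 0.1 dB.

3.4 dB

Uncorrelated sources add in intensity (power), not in dB.
L_total = 10·log₁₀(10^(80.0/10) + 10^(80.9/10) + 10^(77.6/10) + 10^(83.8/10)) = 87.16 dB SPL.
Excess over the loudest (83.8 dB): 87.16 − 83.8 = 3.4 dB.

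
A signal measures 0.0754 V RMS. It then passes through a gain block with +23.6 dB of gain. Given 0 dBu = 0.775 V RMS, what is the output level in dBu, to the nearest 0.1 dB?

Input level: 20·log₁₀(0.0754/0.775) = -20.24 dBu.
Output: -20.24 + 23.6 = +3.4 dBu.

+3.4 dBu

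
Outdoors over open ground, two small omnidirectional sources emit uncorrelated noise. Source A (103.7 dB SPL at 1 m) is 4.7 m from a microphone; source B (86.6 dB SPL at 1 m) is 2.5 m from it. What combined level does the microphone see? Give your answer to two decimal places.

At the listener: L_A = 103.7 − 20·log₁₀(4.7) = 90.258 dB; L_B = 86.6 − 20·log₁₀(2.5) = 78.641 dB.
Combined: 10·log₁₀(10^(90.258/10)+10^(78.641/10)) = 90.55 dB SPL.

90.55 dB SPL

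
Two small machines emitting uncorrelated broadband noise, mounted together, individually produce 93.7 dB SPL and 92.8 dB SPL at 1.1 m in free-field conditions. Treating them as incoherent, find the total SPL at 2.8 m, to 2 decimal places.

88.17 dB SPL

Combined at 1.1 m: 10·log₁₀(10^(93.7/10)+10^(92.8/10)) = 96.284 dB SPL.
Then apply −20·log₁₀(2.8/1.1) = -8.115 dB → 88.17 dB SPL.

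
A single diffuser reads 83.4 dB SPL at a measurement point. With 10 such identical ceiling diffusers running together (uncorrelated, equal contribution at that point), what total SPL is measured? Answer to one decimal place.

10 equal incoherent sources raise the level by 10·log₁₀(10) = 10.00 dB.
L_total = 83.4 + 10.00 = 93.4 dB SPL.

93.4 dB SPL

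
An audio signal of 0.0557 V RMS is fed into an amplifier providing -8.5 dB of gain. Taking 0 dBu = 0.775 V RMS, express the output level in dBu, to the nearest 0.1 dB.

-31.4 dBu

Input level: 20·log₁₀(0.0557/0.775) = -22.87 dBu.
Output: -22.87 − 8.5 = -31.4 dBu.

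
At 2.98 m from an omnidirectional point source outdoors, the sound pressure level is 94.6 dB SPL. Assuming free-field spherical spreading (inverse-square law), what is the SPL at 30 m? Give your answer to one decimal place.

For a point source in a free field, ΔL = −20·log₁₀(d₂/d₁).
ΔL = −20·log₁₀(30/2.98) = -20.06 dB, so L₂ = 94.6 + (-20.06) = 74.5 dB SPL.

74.5 dB SPL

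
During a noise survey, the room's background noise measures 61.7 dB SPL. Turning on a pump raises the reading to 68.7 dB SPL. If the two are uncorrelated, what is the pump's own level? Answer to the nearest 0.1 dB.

67.7 dB SPL

Remove the background by subtracting linear intensities:
L_src = 10·log₁₀(10^(68.7/10) − 10^(61.7/10)) = 10·log₁₀(5934000) = 67.7 dB SPL.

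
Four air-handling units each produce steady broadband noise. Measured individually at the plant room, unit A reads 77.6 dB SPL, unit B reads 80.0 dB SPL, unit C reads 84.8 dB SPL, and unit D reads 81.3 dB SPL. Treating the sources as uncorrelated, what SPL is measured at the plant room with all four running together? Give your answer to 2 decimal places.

87.74 dB SPL

Uncorrelated sources add in intensity (power), not in dB.
L_total = 10·log₁₀(10^(77.6/10) + 10^(80.0/10) + 10^(84.8/10) + 10^(81.3/10)) = 10·log₁₀(594400000) = 87.74 dB SPL.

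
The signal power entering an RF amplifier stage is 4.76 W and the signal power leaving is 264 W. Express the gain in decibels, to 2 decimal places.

17.44 dB

Power is a power quantity, so gain = 10·log₁₀(P_out/P_in).
10·log₁₀(264/4.76) = 10·log₁₀(55.46) = 17.44 dB.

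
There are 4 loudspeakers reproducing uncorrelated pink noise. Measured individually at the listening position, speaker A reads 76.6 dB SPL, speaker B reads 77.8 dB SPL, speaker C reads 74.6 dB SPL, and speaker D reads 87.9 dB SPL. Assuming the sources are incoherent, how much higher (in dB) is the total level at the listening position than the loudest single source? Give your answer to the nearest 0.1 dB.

0.9 dB

Add the sources as powers (linear), then convert back to dB:
L_total = 10·log₁₀(10^(76.6/10) + 10^(77.8/10) + 10^(74.6/10) + 10^(87.9/10)) = 88.76 dB SPL.
Excess over the loudest (87.9 dB): 88.76 − 87.9 = 0.9 dB.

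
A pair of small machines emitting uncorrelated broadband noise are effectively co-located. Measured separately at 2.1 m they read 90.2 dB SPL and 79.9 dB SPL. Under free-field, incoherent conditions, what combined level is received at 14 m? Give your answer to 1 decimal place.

74.1 dB SPL

Combined at 2.1 m: 10·log₁₀(10^(90.2/10)+10^(79.9/10)) = 90.59 dB SPL.
Then apply −20·log₁₀(14/2.1) = -16.48 dB → 74.1 dB SPL.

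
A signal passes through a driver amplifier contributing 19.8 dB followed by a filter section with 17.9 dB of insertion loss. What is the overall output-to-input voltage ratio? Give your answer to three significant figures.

Net gain = 19.8 + (−17.9) = 1.9 dB.
Voltage ratio = 10^(1.9/20) = 1.24.

1.24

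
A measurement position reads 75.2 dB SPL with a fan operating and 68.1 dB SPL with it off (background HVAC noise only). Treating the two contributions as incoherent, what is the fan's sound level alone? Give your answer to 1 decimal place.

Remove the background by subtracting linear intensities:
L_src = 10·log₁₀(10^(75.2/10) − 10^(68.1/10)) = 10·log₁₀(26660000) = 74.3 dB SPL.

74.3 dB SPL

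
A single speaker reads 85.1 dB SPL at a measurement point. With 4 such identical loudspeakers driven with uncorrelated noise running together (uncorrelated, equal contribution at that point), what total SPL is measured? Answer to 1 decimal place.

91.1 dB SPL

4 equal incoherent sources raise the level by 10·log₁₀(4) = 6.02 dB.
L_total = 85.1 + 6.02 = 91.1 dB SPL.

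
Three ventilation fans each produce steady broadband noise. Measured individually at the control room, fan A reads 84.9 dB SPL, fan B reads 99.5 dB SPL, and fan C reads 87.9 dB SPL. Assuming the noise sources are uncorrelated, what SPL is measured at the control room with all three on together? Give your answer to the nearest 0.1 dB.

99.9 dB SPL

Incoherent sources sum as intensities:
L_total = 10·log₁₀(10^(84.9/10) + 10^(99.5/10) + 10^(87.9/10)) = 10·log₁₀(9838000000) = 99.9 dB SPL.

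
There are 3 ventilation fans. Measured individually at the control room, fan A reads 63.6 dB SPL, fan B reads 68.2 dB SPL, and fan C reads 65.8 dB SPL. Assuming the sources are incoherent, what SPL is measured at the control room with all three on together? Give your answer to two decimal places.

Incoherent sources sum as intensities:
L_total = 10·log₁₀(10^(63.6/10) + 10^(68.2/10) + 10^(65.8/10)) = 10·log₁₀(12700000) = 71.04 dB SPL.

71.04 dB SPL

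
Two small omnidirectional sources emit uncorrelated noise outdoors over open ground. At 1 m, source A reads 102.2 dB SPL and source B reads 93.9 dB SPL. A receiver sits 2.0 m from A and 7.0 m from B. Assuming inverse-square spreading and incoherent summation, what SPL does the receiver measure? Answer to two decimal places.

At the listener: L_A = 102.2 − 20·log₁₀(2.0) = 96.179 dB; L_B = 93.9 − 20·log₁₀(7.0) = 76.998 dB.
Combined: 10·log₁₀(10^(96.179/10)+10^(76.998/10)) = 96.23 dB SPL.

96.23 dB SPL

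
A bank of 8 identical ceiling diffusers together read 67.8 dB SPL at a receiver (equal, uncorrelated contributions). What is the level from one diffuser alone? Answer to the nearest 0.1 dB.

8 equal incoherent sources add 10·log₁₀(8) = 9.03 dB over one source.
L_one = 67.8 − 9.03 = 58.8 dB SPL.

58.8 dB SPL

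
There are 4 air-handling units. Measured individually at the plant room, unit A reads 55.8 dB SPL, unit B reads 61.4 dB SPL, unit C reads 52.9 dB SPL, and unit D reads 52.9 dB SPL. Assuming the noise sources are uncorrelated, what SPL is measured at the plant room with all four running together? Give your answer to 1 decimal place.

63.3 dB SPL

Add the sources as powers (linear), then convert back to dB:
L_total = 10·log₁₀(10^(55.8/10) + 10^(61.4/10) + 10^(52.9/10) + 10^(52.9/10)) = 10·log₁₀(2151000) = 63.3 dB SPL.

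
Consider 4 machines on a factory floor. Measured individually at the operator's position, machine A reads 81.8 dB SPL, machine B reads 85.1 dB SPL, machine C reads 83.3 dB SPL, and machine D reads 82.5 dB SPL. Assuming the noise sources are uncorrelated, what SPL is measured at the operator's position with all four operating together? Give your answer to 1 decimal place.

Add the sources as powers (linear), then convert back to dB:
L_total = 10·log₁₀(10^(81.8/10) + 10^(85.1/10) + 10^(83.3/10) + 10^(82.5/10)) = 10·log₁₀(866600000) = 89.4 dB SPL.

89.4 dB SPL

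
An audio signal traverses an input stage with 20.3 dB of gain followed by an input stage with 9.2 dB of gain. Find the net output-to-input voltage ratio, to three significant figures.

29.9

Net gain = 20.3 + 9.2 = 29.5 dB.
Voltage ratio = 10^(29.5/20) = 29.9.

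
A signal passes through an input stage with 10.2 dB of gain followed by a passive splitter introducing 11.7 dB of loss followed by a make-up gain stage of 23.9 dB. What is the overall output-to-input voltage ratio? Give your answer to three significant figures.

13.2

Net gain = 10.2 + (−11.7) + 23.9 = 22.4 dB.
Voltage ratio = 10^(22.4/20) = 13.2.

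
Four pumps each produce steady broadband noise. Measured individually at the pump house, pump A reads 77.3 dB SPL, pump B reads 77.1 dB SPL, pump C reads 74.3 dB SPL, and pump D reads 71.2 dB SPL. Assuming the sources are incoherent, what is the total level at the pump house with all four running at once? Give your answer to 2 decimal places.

Incoherent sources sum as intensities:
L_total = 10·log₁₀(10^(77.3/10) + 10^(77.1/10) + 10^(74.3/10) + 10^(71.2/10)) = 10·log₁₀(145100000) = 81.62 dB SPL.

81.62 dB SPL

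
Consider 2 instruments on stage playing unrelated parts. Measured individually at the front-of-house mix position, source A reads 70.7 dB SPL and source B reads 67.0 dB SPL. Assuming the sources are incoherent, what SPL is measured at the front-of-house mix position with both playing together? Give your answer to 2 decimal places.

Add the sources as powers (linear), then convert back to dB:
L_total = 10·log₁₀(10^(70.7/10) + 10^(67.0/10)) = 10·log₁₀(16760000) = 72.24 dB SPL.

72.24 dB SPL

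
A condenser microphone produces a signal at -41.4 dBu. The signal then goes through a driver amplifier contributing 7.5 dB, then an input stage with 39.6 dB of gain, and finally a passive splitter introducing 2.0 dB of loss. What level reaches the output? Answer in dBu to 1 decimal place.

Cascaded gains and losses add directly in dB.
-41.4 + 7.5 + 39.6 − 2.0 = +3.7 dBu.

+3.7 dBu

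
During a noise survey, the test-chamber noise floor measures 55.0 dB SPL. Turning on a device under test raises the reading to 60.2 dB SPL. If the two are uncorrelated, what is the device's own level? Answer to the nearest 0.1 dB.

Background correction is a power subtraction:
L_src = 10·log₁₀(10^(60.2/10) − 10^(55.0/10)) = 10·log₁₀(730900) = 58.6 dB SPL.

58.6 dB SPL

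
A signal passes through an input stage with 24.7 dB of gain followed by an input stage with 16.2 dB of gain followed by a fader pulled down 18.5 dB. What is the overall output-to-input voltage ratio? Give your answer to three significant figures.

13.2

Net gain = 24.7 + 16.2 + (−18.5) = 22.4 dB.
Voltage ratio = 10^(22.4/20) = 13.2.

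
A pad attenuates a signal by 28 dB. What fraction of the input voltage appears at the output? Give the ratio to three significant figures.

0.0398

Voltage ratio = 10^(dB/20).
10^(-28/20) = 10^(-1.400) = 0.0398.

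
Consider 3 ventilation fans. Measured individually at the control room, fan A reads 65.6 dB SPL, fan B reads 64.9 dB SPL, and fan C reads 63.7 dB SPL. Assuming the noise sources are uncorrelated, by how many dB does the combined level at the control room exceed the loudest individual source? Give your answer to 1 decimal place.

4.0 dB

Add the sources as powers (linear), then convert back to dB:
L_total = 10·log₁₀(10^(65.6/10) + 10^(64.9/10) + 10^(63.7/10)) = 69.57 dB SPL.
Excess over the loudest (65.6 dB): 69.57 − 65.6 = 4.0 dB.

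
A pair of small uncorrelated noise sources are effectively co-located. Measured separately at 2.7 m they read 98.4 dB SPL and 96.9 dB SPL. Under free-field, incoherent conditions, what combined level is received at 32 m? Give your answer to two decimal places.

79.25 dB SPL

Combined at 2.7 m: 10·log₁₀(10^(98.4/10)+10^(96.9/10)) = 100.725 dB SPL.
Then apply −20·log₁₀(32/2.7) = -21.476 dB → 79.25 dB SPL.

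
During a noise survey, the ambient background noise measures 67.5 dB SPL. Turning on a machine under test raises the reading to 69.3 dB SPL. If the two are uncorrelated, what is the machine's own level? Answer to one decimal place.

Background correction is a power subtraction:
L_src = 10·log₁₀(10^(69.3/10) − 10^(67.5/10)) = 10·log₁₀(2888000) = 64.6 dB SPL.

64.6 dB SPL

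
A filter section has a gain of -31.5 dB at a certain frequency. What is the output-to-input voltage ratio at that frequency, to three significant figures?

0.0266

Voltage ratio = 10^(dB/20).
10^(-31.5/20) = 10^(-1.575) = 0.0266.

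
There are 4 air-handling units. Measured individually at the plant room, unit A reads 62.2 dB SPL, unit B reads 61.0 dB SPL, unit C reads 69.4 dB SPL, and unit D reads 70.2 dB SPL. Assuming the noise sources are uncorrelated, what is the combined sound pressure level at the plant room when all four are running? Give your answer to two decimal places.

73.44 dB SPL

Add the sources as powers (linear), then convert back to dB:
L_total = 10·log₁₀(10^(62.2/10) + 10^(61.0/10) + 10^(69.4/10) + 10^(70.2/10)) = 10·log₁₀(22100000) = 73.44 dB SPL.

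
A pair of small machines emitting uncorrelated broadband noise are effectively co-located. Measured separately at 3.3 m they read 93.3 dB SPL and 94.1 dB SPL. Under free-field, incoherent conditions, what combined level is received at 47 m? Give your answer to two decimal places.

Combined at 3.3 m: 10·log₁₀(10^(93.3/10)+10^(94.1/10)) = 96.729 dB SPL.
Then apply −20·log₁₀(47/3.3) = -23.072 dB → 73.66 dB SPL.

73.66 dB SPL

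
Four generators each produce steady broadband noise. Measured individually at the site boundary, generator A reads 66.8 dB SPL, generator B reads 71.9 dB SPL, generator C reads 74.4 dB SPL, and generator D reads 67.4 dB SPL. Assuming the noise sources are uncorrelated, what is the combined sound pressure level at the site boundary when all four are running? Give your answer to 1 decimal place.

Add the sources as powers (linear), then convert back to dB:
L_total = 10·log₁₀(10^(66.8/10) + 10^(71.9/10) + 10^(74.4/10) + 10^(67.4/10)) = 10·log₁₀(53310000) = 77.3 dB SPL.

77.3 dB SPL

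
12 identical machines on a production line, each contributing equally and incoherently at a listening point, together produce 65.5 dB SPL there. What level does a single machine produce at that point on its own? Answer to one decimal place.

54.7 dB SPL

12 equal incoherent sources add 10·log₁₀(12) = 10.79 dB over one source.
L_one = 65.5 − 10.79 = 54.7 dB SPL.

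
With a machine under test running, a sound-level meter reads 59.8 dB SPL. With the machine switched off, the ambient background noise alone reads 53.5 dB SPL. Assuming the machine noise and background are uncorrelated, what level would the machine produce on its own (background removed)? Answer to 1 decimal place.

58.6 dB SPL

Subtract intensities: L_src = 10·log₁₀(10^(L_total/10) − 10^(L_bg/10)).
L_src = 10·log₁₀(10^(59.8/10) − 10^(53.5/10)) = 10·log₁₀(731100) = 58.6 dB SPL.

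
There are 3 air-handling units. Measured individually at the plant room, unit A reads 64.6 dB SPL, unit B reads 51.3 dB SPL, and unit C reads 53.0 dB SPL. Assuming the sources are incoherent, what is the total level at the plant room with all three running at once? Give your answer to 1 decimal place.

Add the sources as powers (linear), then convert back to dB:
L_total = 10·log₁₀(10^(64.6/10) + 10^(51.3/10) + 10^(53.0/10)) = 10·log₁₀(3218000) = 65.1 dB SPL.

65.1 dB SPL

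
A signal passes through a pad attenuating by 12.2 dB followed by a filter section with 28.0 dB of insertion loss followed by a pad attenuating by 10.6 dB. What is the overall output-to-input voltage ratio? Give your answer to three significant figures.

Net gain = (−12.2) + (−28.0) + (−10.6) = -50.8 dB.
Voltage ratio = 10^(-50.8/20) = 0.00288.

0.00288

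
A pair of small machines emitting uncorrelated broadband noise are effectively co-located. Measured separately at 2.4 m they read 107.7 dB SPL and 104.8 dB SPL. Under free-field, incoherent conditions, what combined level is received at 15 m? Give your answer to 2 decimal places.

93.58 dB SPL

Combined at 2.4 m: 10·log₁₀(10^(107.7/10)+10^(104.8/10)) = 109.498 dB SPL.
Then apply −20·log₁₀(15/2.4) = -15.918 dB → 93.58 dB SPL.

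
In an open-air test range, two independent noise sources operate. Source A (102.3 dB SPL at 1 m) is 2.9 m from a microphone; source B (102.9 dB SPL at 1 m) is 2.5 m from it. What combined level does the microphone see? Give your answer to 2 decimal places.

At the listener: L_A = 102.3 − 20·log₁₀(2.9) = 93.052 dB; L_B = 102.9 − 20·log₁₀(2.5) = 94.941 dB.
Combined: 10·log₁₀(10^(93.052/10)+10^(94.941/10)) = 97.11 dB SPL.

97.11 dB SPL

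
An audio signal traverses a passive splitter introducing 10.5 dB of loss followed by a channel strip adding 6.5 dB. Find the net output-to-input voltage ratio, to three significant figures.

Net gain = (−10.5) + 6.5 = -4.0 dB.
Voltage ratio = 10^(-4.0/20) = 0.631.

0.631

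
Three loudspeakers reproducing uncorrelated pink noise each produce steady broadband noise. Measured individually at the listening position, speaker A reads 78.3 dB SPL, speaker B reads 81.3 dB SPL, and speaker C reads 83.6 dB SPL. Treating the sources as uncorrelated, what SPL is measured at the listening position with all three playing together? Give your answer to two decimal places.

86.35 dB SPL

Incoherent sources sum as intensities:
L_total = 10·log₁₀(10^(78.3/10) + 10^(81.3/10) + 10^(83.6/10)) = 10·log₁₀(431600000) = 86.35 dB SPL.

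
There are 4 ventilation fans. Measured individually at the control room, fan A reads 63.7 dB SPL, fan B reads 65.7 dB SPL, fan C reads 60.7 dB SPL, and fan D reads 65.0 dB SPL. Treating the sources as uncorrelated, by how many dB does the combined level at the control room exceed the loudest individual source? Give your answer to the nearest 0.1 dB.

Add the sources as powers (linear), then convert back to dB:
L_total = 10·log₁₀(10^(63.7/10) + 10^(65.7/10) + 10^(60.7/10) + 10^(65.0/10)) = 70.17 dB SPL.
Excess over the loudest (65.7 dB): 70.17 − 65.7 = 4.5 dB.

4.5 dB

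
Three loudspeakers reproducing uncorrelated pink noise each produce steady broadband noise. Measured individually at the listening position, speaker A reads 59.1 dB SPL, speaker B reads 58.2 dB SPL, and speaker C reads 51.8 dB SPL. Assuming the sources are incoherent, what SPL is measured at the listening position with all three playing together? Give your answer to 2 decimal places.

Incoherent sources sum as intensities:
L_total = 10·log₁₀(10^(59.1/10) + 10^(58.2/10) + 10^(51.8/10)) = 10·log₁₀(1625000) = 62.11 dB SPL.

62.11 dB SPL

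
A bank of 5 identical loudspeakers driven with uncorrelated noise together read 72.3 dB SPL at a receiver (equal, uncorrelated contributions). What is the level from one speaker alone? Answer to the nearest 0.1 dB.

5 equal incoherent sources add 10·log₁₀(5) = 6.99 dB over one source.
L_one = 72.3 − 6.99 = 65.3 dB SPL.

65.3 dB SPL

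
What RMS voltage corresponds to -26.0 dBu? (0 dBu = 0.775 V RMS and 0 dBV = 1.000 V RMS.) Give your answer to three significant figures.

0.0388 V

V = 0.775 V × 10^(-26.0/20).
= 0.775 × 0.05012 = 0.0388 V.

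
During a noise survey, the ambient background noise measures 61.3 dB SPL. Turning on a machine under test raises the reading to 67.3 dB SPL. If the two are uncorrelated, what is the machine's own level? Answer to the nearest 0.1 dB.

66.0 dB SPL

Remove the background by subtracting linear intensities:
L_src = 10·log₁₀(10^(67.3/10) − 10^(61.3/10)) = 10·log₁₀(4021000) = 66.0 dB SPL.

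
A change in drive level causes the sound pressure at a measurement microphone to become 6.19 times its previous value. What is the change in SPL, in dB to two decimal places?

15.83 dB

Sound pressure is an amplitude quantity: ΔL = 20·log₁₀(p₂/p₁).
20·log₁₀(6.19) = 15.83 dB.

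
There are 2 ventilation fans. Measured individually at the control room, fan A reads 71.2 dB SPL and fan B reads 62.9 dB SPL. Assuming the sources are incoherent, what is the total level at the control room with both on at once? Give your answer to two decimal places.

71.80 dB SPL

Incoherent sources sum as intensities:
L_total = 10·log₁₀(10^(71.2/10) + 10^(62.9/10)) = 10·log₁₀(15130000) = 71.80 dB SPL.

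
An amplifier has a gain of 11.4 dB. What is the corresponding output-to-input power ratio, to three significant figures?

Power ratio = 10^(dB/10).
10^(11.4/10) = 10^(1.140) = 13.8.

13.8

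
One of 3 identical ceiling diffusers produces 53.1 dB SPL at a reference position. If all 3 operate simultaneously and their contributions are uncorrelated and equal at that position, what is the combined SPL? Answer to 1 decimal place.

57.9 dB SPL

3 equal incoherent sources raise the level by 10·log₁₀(3) = 4.77 dB.
L_total = 53.1 + 4.77 = 57.9 dB SPL.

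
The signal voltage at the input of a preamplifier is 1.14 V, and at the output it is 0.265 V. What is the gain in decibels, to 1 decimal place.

-12.7 dB

For a voltage ratio, dB = 20·log₁₀(V₂/V₁).
20·log₁₀(0.265/1.14) = 20·log₁₀(0.2325) = -12.7 dB.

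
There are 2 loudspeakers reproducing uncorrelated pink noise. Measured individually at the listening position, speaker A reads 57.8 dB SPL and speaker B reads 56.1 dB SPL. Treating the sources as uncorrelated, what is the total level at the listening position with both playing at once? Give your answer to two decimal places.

60.04 dB SPL

Incoherent sources sum as intensities:
L_total = 10·log₁₀(10^(57.8/10) + 10^(56.1/10)) = 10·log₁₀(1010000) = 60.04 dB SPL.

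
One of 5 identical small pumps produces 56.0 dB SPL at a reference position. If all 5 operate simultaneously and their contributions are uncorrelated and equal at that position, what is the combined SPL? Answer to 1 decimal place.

63.0 dB SPL

5 equal incoherent sources raise the level by 10·log₁₀(5) = 6.99 dB.
L_total = 56.0 + 6.99 = 63.0 dB SPL.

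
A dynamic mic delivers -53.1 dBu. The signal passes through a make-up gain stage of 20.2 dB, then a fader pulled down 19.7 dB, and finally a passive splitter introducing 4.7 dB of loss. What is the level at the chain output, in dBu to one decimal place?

Gain stages sum in dB:
-53.1 + 20.2 − 19.7 − 4.7 = -57.3 dBu.

-57.3 dBu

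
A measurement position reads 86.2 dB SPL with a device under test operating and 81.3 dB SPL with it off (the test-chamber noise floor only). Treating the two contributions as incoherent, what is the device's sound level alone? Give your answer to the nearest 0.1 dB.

Background correction is a power subtraction:
L_src = 10·log₁₀(10^(86.2/10) − 10^(81.3/10)) = 10·log₁₀(282000000) = 84.5 dB SPL.

84.5 dB SPL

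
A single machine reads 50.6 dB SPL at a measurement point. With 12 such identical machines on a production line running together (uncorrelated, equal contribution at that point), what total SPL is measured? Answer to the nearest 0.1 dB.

61.4 dB SPL

12 equal incoherent sources raise the level by 10·log₁₀(12) = 10.79 dB.
L_total = 50.6 + 10.79 = 61.4 dB SPL.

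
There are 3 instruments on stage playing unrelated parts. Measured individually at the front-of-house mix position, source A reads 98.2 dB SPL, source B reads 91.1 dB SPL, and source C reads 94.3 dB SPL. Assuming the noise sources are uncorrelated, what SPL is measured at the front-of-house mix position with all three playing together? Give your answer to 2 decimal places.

100.25 dB SPL

Uncorrelated sources add in intensity (power), not in dB.
L_total = 10·log₁₀(10^(98.2/10) + 10^(91.1/10) + 10^(94.3/10)) = 10·log₁₀(10587000000) = 100.25 dB SPL.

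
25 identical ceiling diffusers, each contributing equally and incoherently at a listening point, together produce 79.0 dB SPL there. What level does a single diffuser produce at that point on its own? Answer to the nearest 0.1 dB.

25 equal incoherent sources add 10·log₁₀(25) = 13.98 dB over one source.
L_one = 79.0 − 13.98 = 65.0 dB SPL.

65.0 dB SPL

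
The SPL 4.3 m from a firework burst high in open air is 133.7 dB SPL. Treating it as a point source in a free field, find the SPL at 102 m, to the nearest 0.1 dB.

Inverse-square spreading gives ΔL = −20·log₁₀(d₂/d₁).
ΔL = −20·log₁₀(102/4.3) = -27.50 dB, so L₂ = 133.7 + (-27.50) = 106.2 dB SPL.

106.2 dB SPL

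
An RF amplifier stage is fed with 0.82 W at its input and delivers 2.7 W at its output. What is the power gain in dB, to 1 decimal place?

5.2 dB

For a power ratio, dB = 10·log₁₀(P₂/P₁).
10·log₁₀(2.7/0.82) = 10·log₁₀(3.293) = 5.2 dB.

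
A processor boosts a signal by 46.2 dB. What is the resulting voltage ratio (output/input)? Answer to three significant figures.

Voltage ratio = 10^(dB/20).
10^(46.2/20) = 10^(2.310) = 204.

204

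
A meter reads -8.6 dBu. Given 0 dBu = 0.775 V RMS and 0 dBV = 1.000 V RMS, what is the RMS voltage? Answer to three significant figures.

0.288 V

V = 0.775 V × 10^(-8.6/20).
= 0.775 × 0.3715 = 0.288 V.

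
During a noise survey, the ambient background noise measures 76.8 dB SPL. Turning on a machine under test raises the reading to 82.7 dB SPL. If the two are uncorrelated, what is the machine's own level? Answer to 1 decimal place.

81.4 dB SPL

Background correction is a power subtraction:
L_src = 10·log₁₀(10^(82.7/10) − 10^(76.8/10)) = 10·log₁₀(138300000) = 81.4 dB SPL.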